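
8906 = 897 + 8009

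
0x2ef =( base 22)1c3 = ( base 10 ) 751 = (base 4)23233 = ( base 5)11001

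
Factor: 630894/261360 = 2^ ( - 3 )*3^( - 2)*5^( - 1 )*11^1*79^1 = 869/360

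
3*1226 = 3678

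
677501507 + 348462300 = 1025963807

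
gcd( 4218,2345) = 1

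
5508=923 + 4585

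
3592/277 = 3592/277 = 12.97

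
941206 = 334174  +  607032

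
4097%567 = 128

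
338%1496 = 338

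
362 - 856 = -494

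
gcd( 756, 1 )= 1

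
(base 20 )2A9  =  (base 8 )1761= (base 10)1009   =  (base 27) 1aa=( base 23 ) 1KK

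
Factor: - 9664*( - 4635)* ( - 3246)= - 145396909440= - 2^7*3^3*5^1*103^1*151^1*541^1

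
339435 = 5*67887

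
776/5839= 776/5839=0.13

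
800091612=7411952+792679660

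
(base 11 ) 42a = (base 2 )1000000100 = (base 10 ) 516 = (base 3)201010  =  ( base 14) 28C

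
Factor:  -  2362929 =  - 3^1*281^1*2803^1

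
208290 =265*786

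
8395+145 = 8540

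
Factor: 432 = 2^4*3^3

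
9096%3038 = 3020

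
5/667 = 5/667 = 0.01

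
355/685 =71/137= 0.52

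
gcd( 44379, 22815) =9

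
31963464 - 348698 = 31614766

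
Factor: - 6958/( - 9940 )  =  2^( - 1) * 5^( - 1 )*7^1 = 7/10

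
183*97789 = 17895387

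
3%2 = 1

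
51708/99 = 522 + 10/33 = 522.30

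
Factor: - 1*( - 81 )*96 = 7776 = 2^5*3^5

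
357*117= 41769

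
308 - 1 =307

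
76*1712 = 130112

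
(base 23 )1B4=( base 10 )786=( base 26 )146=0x312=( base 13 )486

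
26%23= 3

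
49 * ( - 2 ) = -98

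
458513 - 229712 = 228801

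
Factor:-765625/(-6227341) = 5^6*7^2*53^ (-1)*117497^(  -  1 ) 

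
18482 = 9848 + 8634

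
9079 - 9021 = 58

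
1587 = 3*529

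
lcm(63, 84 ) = 252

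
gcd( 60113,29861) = 1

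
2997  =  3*999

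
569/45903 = 569/45903 = 0.01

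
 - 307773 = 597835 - 905608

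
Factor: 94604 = 2^2*67^1  *353^1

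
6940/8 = 867  +  1/2 = 867.50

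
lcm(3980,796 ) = 3980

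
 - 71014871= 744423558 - 815438429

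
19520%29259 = 19520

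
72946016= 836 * 87256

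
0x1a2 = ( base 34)CA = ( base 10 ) 418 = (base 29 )ec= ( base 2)110100010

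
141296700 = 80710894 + 60585806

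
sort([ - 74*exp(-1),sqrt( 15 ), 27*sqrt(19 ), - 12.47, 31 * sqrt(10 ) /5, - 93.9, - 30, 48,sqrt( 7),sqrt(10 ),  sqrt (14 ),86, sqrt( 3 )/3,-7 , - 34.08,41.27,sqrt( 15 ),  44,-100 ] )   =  [ - 100, - 93.9, - 34.08, - 30, - 74*exp( - 1 ), - 12.47, - 7, sqrt( 3) /3,sqrt(7 ),sqrt( 10), sqrt( 14), sqrt( 15 ) , sqrt (15 ),31 * sqrt ( 10 )/5,41.27,44, 48,86,27 * sqrt(19 )]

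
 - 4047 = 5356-9403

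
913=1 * 913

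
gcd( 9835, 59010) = 9835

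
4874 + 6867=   11741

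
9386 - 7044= 2342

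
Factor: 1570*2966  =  2^2*5^1 * 157^1*1483^1  =  4656620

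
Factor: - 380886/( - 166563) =638/279 = 2^1*3^( - 2 ) *11^1*29^1 * 31^ ( - 1 ) 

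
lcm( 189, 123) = 7749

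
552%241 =70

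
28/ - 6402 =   -  1+3187/3201 = -0.00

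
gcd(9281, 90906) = 1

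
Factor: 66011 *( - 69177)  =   - 4566442947 =-3^1*11^1*17^1*353^1*23059^1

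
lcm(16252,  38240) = 650080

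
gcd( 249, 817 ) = 1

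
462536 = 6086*76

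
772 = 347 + 425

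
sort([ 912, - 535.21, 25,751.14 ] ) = [ - 535.21,25,751.14,912]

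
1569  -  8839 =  - 7270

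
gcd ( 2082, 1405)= 1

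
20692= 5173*4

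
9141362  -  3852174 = 5289188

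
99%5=4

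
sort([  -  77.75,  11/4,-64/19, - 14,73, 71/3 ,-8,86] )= [-77.75, - 14,  -  8, - 64/19,11/4, 71/3,  73,  86] 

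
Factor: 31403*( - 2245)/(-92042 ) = 70499735/92042 = 2^(-1) * 5^1*31^1*449^1  *1013^1*46021^(-1)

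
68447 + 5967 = 74414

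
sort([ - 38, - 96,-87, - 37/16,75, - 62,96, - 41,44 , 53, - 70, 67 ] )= [ - 96, - 87, - 70, - 62,  -  41, - 38, -37/16, 44, 53, 67,75, 96] 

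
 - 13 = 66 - 79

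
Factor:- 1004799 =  - 3^1*67^1*4999^1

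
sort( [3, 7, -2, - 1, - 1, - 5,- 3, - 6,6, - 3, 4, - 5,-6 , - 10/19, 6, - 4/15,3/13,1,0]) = [ - 6, - 6, - 5,-5 , - 3, - 3, - 2, - 1, - 1, - 10/19, - 4/15,0,3/13,1, 3,4, 6,6,7]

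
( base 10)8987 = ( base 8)21433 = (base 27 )c8n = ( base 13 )4124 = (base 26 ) D7H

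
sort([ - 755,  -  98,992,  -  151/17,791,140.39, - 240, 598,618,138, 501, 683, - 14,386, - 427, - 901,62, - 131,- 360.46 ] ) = [ -901,  -  755,  -  427, - 360.46 ,- 240,-131,  -  98,  -  14 , - 151/17 , 62,138  ,  140.39,386, 501, 598,618, 683,791, 992]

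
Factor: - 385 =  - 5^1*7^1 * 11^1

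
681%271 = 139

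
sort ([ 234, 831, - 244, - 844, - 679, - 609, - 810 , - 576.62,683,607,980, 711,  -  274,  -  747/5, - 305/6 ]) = [ - 844,  -  810,  -  679, - 609 , - 576.62, - 274, - 244,- 747/5, - 305/6,  234, 607,683, 711, 831, 980 ]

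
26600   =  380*70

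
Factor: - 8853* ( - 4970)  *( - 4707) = - 207105222870 =- 2^1*3^3 * 5^1*7^1 * 13^1*71^1 * 227^1*523^1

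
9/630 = 1/70 = 0.01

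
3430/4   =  857 + 1/2=857.50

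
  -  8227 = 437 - 8664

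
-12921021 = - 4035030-8885991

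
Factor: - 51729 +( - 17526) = -3^6*5^1*19^1 = - 69255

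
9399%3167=3065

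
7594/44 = 172 + 13/22 = 172.59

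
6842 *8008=54790736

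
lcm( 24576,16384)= 49152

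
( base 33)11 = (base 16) 22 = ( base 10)34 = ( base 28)16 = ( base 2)100010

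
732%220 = 72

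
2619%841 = 96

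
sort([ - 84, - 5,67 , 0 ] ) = [ - 84, - 5,0,67 ] 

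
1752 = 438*4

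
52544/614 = 26272/307 = 85.58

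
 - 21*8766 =-184086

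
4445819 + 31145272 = 35591091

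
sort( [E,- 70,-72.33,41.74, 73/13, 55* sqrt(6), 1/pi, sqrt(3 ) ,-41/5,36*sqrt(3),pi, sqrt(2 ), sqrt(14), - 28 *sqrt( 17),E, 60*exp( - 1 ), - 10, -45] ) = [-28*sqrt(17),  -  72.33,  -  70, -45, - 10 ,-41/5, 1/pi, sqrt(2 ),sqrt( 3), E,  E,pi, sqrt(14), 73/13,60*exp( - 1),41.74, 36*sqrt( 3), 55 * sqrt(6)] 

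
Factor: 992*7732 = 7670144  =  2^7 * 31^1*1933^1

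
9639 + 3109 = 12748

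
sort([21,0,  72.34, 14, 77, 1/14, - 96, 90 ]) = [ - 96  ,  0,1/14,14,21,72.34,77,90 ]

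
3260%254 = 212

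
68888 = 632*109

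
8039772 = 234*34358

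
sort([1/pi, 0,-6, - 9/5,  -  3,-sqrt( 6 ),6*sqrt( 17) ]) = [-6, - 3, - sqrt( 6),- 9/5,0, 1/pi, 6*sqrt( 17) ] 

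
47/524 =47/524 = 0.09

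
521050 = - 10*( - 52105 ) 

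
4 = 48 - 44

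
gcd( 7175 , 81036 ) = 1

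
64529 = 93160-28631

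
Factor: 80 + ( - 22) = 58= 2^1*29^1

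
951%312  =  15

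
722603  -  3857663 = -3135060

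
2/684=1/342 =0.00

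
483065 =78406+404659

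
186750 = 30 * 6225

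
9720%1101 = 912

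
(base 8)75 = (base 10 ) 61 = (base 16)3D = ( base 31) 1u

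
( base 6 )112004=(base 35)7QN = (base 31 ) 9rm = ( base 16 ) 2524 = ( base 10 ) 9508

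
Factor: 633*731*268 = 2^2*3^1 * 17^1 * 43^1*67^1 * 211^1 = 124009764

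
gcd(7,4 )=1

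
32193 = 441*73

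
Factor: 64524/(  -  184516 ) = -3^1* 19^1*163^( - 1) = -57/163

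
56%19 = 18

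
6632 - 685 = 5947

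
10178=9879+299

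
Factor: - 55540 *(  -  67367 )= 2^2* 5^1*23^1* 29^1 * 101^1*2777^1 = 3741563180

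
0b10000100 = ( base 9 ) 156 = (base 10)132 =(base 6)340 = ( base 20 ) 6C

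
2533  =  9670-7137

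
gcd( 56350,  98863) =1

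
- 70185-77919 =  - 148104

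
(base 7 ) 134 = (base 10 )74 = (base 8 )112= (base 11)68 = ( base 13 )59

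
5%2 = 1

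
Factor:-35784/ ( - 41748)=6/7= 2^1*3^1*7^( -1)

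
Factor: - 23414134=  -  2^1 *17^1*83^1 *8297^1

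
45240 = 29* 1560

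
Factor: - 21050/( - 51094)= 10525/25547 = 5^2*59^( - 1 )*421^1*433^( - 1 )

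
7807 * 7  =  54649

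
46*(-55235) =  - 2540810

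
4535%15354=4535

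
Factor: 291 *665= 3^1 * 5^1 *7^1*19^1* 97^1= 193515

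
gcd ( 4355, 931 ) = 1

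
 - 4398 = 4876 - 9274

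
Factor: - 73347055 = -5^1*14669411^1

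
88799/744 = 119 + 263/744 = 119.35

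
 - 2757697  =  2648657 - 5406354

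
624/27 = 23  +  1/9 = 23.11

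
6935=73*95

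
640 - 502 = 138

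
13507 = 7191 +6316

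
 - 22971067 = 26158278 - 49129345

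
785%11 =4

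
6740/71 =94 + 66/71 = 94.93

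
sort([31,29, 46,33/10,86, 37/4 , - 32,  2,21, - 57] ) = [ - 57, - 32,2,33/10, 37/4,21,29,  31, 46, 86]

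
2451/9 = 272+1/3 = 272.33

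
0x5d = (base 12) 79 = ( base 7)162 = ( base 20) 4d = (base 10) 93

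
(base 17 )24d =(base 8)1223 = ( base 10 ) 659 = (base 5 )10114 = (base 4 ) 22103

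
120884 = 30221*4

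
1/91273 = 1/91273 = 0.00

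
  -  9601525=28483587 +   -  38085112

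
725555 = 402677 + 322878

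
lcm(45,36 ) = 180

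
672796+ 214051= 886847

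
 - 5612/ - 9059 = 5612/9059 =0.62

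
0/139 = 0  =  0.00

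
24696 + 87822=112518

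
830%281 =268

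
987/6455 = 987/6455 = 0.15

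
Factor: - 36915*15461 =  - 570742815 = - 3^1*5^1*23^1*107^1*15461^1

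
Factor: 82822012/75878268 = 20705503/18969567 = 3^( - 1)*7^1*13^1*29^(-1)*37^( - 1 )*71^( - 1)*83^( - 1 )*227533^1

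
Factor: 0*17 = 0 = 0^1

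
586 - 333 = 253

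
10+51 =61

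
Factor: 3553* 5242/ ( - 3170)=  - 5^( - 1)*11^1*17^1*19^1*317^(  -  1)*2621^1= - 9312413/1585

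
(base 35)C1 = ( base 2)110100101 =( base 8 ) 645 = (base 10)421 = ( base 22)J3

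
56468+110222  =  166690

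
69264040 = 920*75287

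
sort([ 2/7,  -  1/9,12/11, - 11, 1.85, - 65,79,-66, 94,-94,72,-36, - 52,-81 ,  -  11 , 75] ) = [ - 94,  -  81,- 66,- 65, - 52, - 36,  -  11,  -  11, - 1/9,2/7,12/11,1.85,  72,  75,  79,94] 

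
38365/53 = 723+46/53 = 723.87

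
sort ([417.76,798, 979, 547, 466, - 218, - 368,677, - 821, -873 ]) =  [ - 873, - 821, - 368, - 218,  417.76 , 466,547,677, 798,  979]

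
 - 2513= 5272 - 7785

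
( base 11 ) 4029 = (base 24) 973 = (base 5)132410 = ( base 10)5355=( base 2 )1010011101011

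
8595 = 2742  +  5853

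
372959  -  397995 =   -  25036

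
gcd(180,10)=10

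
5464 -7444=  -  1980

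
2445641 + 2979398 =5425039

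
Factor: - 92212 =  - 2^2*23053^1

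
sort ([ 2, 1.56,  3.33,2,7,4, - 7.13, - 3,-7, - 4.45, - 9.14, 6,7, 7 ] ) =[- 9.14, - 7.13, - 7, - 4.45, - 3,1.56,2 , 2,3.33,4,6, 7,7,7]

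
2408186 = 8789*274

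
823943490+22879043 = 846822533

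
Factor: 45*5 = 225 = 3^2*5^2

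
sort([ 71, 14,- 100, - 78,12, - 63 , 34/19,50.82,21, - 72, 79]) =[- 100, - 78, - 72, - 63,34/19,  12, 14, 21,  50.82, 71, 79]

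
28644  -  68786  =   - 40142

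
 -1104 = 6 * ( -184 )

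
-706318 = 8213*(-86 )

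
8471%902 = 353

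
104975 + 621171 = 726146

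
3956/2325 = 1 + 1631/2325 = 1.70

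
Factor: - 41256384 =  - 2^6*3^1*13^1*16529^1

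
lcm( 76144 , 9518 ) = 76144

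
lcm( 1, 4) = 4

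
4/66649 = 4/66649 = 0.00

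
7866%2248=1122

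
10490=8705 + 1785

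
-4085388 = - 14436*283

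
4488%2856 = 1632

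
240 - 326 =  - 86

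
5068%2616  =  2452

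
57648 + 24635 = 82283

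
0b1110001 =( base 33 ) 3e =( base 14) 81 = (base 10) 113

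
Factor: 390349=83^1* 4703^1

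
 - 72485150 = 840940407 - 913425557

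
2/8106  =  1/4053 = 0.00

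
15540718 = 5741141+9799577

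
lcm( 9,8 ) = 72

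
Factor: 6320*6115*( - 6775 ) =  - 2^4 *5^4*79^1 * 271^1*1223^1= -  261832070000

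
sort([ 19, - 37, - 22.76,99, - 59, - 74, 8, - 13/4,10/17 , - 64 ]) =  [ - 74, - 64,  -  59, - 37,-22.76, - 13/4,  10/17, 8,19, 99] 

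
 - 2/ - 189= 2/189  =  0.01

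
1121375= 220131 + 901244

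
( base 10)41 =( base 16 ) 29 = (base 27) 1e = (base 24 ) 1h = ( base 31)1a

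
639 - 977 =-338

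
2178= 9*242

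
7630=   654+6976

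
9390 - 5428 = 3962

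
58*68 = 3944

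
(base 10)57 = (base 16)39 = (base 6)133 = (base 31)1q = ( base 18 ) 33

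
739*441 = 325899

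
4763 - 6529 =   -  1766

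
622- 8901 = - 8279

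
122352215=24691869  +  97660346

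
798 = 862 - 64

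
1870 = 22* 85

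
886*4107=3638802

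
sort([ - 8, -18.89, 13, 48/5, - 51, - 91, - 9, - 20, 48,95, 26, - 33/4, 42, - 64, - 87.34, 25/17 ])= [ - 91, - 87.34,-64,-51, - 20, - 18.89 ,- 9,  -  33/4,-8, 25/17, 48/5, 13 , 26 , 42, 48, 95]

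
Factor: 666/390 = 111/65 = 3^1*5^( - 1 )*13^( - 1 )*37^1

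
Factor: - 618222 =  - 2^1*3^1*11^1*17^1*19^1*29^1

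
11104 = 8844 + 2260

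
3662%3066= 596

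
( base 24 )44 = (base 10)100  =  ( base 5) 400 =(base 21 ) 4G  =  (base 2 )1100100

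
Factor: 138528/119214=208/179 =2^4 * 13^1*179^(  -  1)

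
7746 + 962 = 8708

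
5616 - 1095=4521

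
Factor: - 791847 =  - 3^2 * 7^1 * 12569^1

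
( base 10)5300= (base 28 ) 6l8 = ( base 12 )3098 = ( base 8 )12264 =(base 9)7238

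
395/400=79/80 = 0.99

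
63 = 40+23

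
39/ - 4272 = - 13/1424=   - 0.01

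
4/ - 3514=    - 1 + 1755/1757 = - 0.00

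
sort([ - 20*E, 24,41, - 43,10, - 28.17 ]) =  [ - 20*E,- 43, - 28.17, 10, 24,41]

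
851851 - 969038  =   - 117187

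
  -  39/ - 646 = 39/646 = 0.06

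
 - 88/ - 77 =1+1/7 = 1.14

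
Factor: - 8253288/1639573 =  - 2^3*3^2*13^( - 1)*29^(  -  1)*79^1*1451^1*4349^(-1 )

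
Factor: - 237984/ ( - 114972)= 2^3*11^( - 1)*13^( - 1) *37^1=296/143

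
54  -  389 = - 335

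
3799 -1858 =1941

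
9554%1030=284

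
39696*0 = 0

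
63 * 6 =378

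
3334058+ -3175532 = 158526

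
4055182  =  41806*97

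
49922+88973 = 138895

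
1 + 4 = 5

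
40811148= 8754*4662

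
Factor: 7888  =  2^4*17^1*29^1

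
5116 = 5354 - 238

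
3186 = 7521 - 4335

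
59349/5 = 11869 + 4/5=   11869.80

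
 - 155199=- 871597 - -716398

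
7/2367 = 7/2367 = 0.00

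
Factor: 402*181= 2^1 * 3^1*67^1*181^1= 72762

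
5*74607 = 373035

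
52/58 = 26/29 = 0.90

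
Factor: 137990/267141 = 2^1 * 3^( - 1) * 5^1*7^(  -  1 ) * 12721^( - 1 ) * 13799^1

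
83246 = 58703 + 24543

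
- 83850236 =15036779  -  98887015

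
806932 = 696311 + 110621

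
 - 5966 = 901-6867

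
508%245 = 18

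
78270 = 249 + 78021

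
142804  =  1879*76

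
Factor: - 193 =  - 193^1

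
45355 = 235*193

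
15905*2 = 31810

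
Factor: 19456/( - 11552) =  - 2^5*19^( - 1 ) = -  32/19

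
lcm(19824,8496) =59472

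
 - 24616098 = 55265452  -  79881550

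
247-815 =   -  568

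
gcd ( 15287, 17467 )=1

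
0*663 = 0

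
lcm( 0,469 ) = 0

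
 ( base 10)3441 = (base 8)6561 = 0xd71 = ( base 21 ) 7GI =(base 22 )729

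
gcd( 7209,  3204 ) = 801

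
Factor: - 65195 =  - 5^1*13^1*17^1 * 59^1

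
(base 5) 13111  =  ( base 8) 2007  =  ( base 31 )128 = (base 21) 272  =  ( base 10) 1031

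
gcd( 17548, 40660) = 428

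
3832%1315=1202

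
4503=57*79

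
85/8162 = 85/8162  =  0.01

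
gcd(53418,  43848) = 174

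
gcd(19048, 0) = 19048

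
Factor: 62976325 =5^2 * 173^1*14561^1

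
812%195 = 32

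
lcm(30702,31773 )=2732478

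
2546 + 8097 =10643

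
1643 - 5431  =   - 3788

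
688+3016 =3704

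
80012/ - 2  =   -40006/1= - 40006.00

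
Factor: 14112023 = 17^1*101^1*8219^1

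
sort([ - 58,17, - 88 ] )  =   [ - 88, - 58,17 ]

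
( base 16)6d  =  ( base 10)109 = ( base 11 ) 9A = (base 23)4H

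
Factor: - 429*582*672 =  - 167783616 = - 2^6*3^3*7^1*11^1 * 13^1*97^1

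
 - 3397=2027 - 5424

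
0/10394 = 0 = 0.00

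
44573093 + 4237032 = 48810125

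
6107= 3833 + 2274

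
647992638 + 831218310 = 1479210948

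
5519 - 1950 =3569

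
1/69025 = 1/69025 = 0.00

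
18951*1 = 18951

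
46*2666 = 122636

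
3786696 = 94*40284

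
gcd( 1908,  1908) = 1908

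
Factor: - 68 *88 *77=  - 2^5 *7^1 * 11^2*17^1 = - 460768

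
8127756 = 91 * 89316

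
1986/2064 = 331/344 = 0.96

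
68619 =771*89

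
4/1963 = 4/1963 = 0.00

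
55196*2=110392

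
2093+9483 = 11576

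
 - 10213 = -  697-9516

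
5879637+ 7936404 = 13816041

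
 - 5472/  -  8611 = 5472/8611 = 0.64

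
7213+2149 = 9362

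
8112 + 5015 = 13127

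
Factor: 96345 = 3^2*5^1*2141^1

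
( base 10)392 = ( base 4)12020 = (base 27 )ee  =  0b110001000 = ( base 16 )188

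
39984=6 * 6664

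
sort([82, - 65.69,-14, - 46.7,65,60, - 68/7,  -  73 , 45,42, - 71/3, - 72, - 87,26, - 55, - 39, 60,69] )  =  [ - 87, - 73 , - 72,  -  65.69, - 55,-46.7, - 39, - 71/3, -14, - 68/7,26, 42,45, 60,60,65, 69,82]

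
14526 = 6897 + 7629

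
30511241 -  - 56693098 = 87204339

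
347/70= 347/70 = 4.96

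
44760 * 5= 223800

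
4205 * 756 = 3178980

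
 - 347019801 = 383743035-730762836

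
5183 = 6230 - 1047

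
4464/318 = 744/53 = 14.04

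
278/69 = 278/69 =4.03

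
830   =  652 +178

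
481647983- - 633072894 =1114720877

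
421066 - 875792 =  - 454726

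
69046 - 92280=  - 23234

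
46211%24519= 21692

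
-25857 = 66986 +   -  92843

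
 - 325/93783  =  - 1+93458/93783  =  - 0.00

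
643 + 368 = 1011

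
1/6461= 1/6461 = 0.00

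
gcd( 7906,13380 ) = 2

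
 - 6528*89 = -580992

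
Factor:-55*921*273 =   -  3^2 * 5^1 *7^1*11^1*13^1*307^1 = -13828815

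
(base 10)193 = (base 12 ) 141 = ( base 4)3001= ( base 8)301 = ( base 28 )6p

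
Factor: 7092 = 2^2*3^2 * 197^1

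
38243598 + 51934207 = 90177805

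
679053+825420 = 1504473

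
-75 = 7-82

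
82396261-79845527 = 2550734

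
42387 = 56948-14561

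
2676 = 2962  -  286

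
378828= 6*63138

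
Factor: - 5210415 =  - 3^2 * 5^1 * 7^2*17^1 * 139^1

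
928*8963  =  8317664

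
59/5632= 59/5632 = 0.01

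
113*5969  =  674497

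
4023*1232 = 4956336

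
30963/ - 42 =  - 738 + 11/14 = - 737.21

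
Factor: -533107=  - 29^1 * 31^1 * 593^1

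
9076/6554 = 4538/3277 = 1.38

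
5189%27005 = 5189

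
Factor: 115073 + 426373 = 541446 = 2^1*3^1*31^1*41^1*71^1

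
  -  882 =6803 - 7685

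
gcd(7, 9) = 1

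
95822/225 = 95822/225 =425.88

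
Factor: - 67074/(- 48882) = 11179/8147=7^1*1597^1 * 8147^( - 1 )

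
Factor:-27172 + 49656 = 22484 = 2^2*7^1*11^1*73^1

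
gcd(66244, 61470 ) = 2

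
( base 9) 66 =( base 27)26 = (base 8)74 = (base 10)60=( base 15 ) 40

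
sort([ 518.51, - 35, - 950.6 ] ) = [-950.6, - 35, 518.51]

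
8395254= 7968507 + 426747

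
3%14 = 3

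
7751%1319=1156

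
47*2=94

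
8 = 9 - 1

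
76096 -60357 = 15739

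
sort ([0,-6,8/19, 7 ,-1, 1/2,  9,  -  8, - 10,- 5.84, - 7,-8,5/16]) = [  -  10,  -  8, - 8,-7, - 6,-5.84 ,-1,0,5/16,8/19,1/2,7, 9] 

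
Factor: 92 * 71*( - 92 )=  - 2^4 * 23^2 * 71^1 = - 600944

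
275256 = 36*7646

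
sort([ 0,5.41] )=[ 0,5.41] 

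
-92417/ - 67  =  1379+ 24/67 = 1379.36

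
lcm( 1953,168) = 15624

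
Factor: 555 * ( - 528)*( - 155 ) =2^4*3^2*5^2*11^1*31^1*37^1 =45421200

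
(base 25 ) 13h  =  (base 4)23031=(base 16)2cd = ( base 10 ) 717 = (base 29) OL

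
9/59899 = 9/59899 = 0.00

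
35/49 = 5/7 =0.71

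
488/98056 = 61/12257= 0.00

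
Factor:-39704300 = -2^2*5^2*19^1*20897^1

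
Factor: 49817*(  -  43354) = -2159766218  =  - 2^1*31^1*53^1*409^1*1607^1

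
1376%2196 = 1376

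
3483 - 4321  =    -  838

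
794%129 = 20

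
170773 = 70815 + 99958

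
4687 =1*4687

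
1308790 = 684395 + 624395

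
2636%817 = 185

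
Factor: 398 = 2^1*199^1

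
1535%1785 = 1535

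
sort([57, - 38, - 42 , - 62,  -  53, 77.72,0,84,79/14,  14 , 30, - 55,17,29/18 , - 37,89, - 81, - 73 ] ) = [ - 81, - 73 ,-62, - 55, - 53, - 42 ,  -  38, - 37,0,  29/18,79/14, 14,17,30, 57,77.72,84,  89]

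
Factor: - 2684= - 2^2 * 11^1*61^1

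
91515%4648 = 3203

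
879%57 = 24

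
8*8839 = 70712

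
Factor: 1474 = 2^1 * 11^1*67^1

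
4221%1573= 1075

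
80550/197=80550/197=408.88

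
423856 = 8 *52982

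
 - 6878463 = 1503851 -8382314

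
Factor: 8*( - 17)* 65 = -8840 =-2^3*5^1*13^1*17^1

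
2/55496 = 1/27748 = 0.00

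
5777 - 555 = 5222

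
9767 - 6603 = 3164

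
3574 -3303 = 271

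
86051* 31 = 2667581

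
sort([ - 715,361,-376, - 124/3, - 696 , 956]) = [ - 715,-696, - 376, - 124/3, 361, 956] 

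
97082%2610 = 512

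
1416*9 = 12744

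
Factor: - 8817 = - 3^1*2939^1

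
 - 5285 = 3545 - 8830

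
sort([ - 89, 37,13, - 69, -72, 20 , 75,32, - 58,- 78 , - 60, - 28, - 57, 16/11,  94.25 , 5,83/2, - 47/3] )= [-89,-78, - 72,  -  69, - 60, - 58,- 57, - 28 , - 47/3 , 16/11,5 , 13,20,32,37,83/2, 75 , 94.25]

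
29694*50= 1484700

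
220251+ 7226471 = 7446722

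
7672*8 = 61376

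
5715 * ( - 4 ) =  - 22860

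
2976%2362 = 614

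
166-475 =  - 309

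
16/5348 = 4/1337 = 0.00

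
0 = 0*354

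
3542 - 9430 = -5888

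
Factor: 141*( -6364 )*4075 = -3656595300=-2^2*3^1*5^2*37^1*43^1*47^1*163^1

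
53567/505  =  53567/505= 106.07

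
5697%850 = 597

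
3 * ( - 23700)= - 71100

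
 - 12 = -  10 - 2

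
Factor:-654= - 2^1*3^1*109^1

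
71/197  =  71/197 =0.36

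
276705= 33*8385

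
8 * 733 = 5864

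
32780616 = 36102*908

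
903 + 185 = 1088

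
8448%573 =426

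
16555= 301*55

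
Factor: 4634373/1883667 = 53^1* 181^( -1) * 3469^(-1 ) * 29147^1 = 1544791/627889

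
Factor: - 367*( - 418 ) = 2^1*11^1*19^1 * 367^1 = 153406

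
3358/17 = 197 + 9/17= 197.53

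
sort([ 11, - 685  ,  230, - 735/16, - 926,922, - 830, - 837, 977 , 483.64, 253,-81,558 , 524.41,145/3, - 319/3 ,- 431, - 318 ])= [  -  926,-837,  -  830 ,-685, - 431,-318, - 319/3,-81, - 735/16, 11 , 145/3, 230, 253, 483.64, 524.41, 558, 922,977] 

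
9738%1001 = 729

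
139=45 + 94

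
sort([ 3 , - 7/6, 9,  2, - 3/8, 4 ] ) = [-7/6, - 3/8, 2, 3, 4,  9 ]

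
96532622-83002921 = 13529701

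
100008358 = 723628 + 99284730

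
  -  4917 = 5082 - 9999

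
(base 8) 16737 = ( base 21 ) H73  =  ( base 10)7647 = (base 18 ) 15af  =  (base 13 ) 3633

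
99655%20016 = 19591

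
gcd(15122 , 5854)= 2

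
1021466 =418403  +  603063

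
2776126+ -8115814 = - 5339688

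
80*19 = 1520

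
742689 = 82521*9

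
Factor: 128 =2^7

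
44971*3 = 134913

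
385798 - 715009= - 329211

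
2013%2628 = 2013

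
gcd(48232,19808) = 8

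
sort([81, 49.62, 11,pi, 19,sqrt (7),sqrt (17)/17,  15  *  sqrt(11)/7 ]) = [sqrt(17)/17, sqrt ( 7),  pi, 15*sqrt( 11 )/7, 11,19,49.62, 81] 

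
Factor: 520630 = 2^1*5^1*  11^1 * 4733^1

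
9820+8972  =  18792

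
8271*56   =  463176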